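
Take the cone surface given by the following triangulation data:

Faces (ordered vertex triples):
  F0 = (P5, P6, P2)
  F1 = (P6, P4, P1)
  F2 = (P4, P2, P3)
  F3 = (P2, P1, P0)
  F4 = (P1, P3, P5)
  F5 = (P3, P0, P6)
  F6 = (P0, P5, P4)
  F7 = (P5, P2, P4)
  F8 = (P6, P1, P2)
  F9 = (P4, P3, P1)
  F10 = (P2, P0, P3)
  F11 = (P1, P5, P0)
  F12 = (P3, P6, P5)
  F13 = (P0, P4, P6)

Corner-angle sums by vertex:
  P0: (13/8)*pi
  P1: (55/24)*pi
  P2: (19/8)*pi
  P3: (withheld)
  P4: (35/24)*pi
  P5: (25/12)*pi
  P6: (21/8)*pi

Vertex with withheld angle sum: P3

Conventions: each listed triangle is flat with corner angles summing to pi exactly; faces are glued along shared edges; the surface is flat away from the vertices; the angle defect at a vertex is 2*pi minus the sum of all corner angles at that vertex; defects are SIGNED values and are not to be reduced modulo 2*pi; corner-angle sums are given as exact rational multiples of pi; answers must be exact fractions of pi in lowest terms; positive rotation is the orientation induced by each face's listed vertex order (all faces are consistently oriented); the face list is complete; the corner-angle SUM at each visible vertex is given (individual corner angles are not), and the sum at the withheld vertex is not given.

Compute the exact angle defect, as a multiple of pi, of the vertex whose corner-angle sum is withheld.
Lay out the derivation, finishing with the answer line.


V = 7, E = 21, F = 14; chi = V - E + F = 0
Gauss-Bonnet: total defect = 2*pi*chi = 0; visible defects sum to (-11/24)*pi

Answer: defect(P3) = (11/24)*pi


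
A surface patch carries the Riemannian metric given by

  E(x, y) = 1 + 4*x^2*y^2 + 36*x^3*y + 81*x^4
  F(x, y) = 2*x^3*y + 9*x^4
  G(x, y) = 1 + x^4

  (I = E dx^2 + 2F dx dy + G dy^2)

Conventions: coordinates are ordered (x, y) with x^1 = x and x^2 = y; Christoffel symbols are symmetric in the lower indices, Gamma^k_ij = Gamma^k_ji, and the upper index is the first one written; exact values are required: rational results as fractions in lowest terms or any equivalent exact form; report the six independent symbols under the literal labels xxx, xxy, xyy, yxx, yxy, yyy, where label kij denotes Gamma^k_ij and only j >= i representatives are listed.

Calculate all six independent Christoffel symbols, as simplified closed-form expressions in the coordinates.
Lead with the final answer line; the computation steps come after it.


Answer: Gamma_xxx = (162*x^3 + 54*x^2*y + 4*x*y^2)/(82*x^4 + 36*x^3*y + 4*x^2*y^2 + 1), Gamma_xxy = (18*x^3 + 4*x^2*y)/(82*x^4 + 36*x^3*y + 4*x^2*y^2 + 1), Gamma_xyy = 0, Gamma_yxx = (18*x^3 + 2*x^2*y)/(82*x^4 + 36*x^3*y + 4*x^2*y^2 + 1), Gamma_yxy = 2*x^3/(82*x^4 + 36*x^3*y + 4*x^2*y^2 + 1), Gamma_yyy = 0

E = 1 + 4*x^2*y^2 + 36*x^3*y + 81*x^4; F = 2*x^3*y + 9*x^4; G = 1 + x^4
Gamma^k_ij = (1/2) g^{kl} (d_i g_jl + d_j g_il - d_l g_ij), with g^inv = (1/(EG-F^2)) [[G, -F], [-F, E]]
first partials: E_x = 8*x*y^2 + 108*x^2*y + 324*x^3, E_y = 8*x^2*y + 36*x^3, F_x = 6*x^2*y + 36*x^3, F_y = 2*x^3, G_x = 4*x^3, G_y = 0
D = EG - F^2 = 1 + 4*x^2*y^2 + 36*x^3*y + 82*x^4
expanded: Gamma^x_xx = (G E_x - 2F F_x + F E_y)/(2D), Gamma^x_xy = (G E_y - F G_x)/(2D), Gamma^x_yy = (2G F_y - G G_x - F G_y)/(2D), Gamma^y_xx = (2E F_x - E E_y - F E_x)/(2D), Gamma^y_xy = (E G_x - F E_y)/(2D), Gamma^y_yy = (E G_y - 2F F_y + F G_x)/(2D); substitute and cancel common factors


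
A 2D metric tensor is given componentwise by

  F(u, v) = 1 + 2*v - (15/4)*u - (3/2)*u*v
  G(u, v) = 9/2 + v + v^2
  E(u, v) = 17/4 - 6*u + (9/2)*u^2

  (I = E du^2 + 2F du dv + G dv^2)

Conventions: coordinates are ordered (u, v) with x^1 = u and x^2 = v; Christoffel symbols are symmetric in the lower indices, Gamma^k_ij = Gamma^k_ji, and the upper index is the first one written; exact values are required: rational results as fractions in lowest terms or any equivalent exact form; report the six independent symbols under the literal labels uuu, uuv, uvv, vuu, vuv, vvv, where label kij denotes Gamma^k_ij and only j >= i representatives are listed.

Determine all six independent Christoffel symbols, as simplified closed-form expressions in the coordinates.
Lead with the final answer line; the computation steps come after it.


Answer: Gamma_uuu = (36*u*v^2 - 108*u*v + 99*u + 96*v - 156)/(36*u^2*v^2 - 108*u^2*v + 99*u^2 + 192*u*v - 312*u + 4*v^2 + 4*v + 290), Gamma_uuv = 0, Gamma_uvv = (48*u*v - 78*u + 136)/(36*u^2*v^2 - 108*u^2*v + 99*u^2 + 192*u*v - 312*u + 4*v^2 + 4*v + 290), Gamma_vuu = (-72*u*v + 108*u - 6*v - 207)/(36*u^2*v^2 - 108*u^2*v + 99*u^2 + 192*u*v - 312*u + 4*v^2 + 4*v + 290), Gamma_vuv = 0, Gamma_vvv = (36*u^2*v - 54*u^2 + 96*u + 4*v + 2)/(36*u^2*v^2 - 108*u^2*v + 99*u^2 + 192*u*v - 312*u + 4*v^2 + 4*v + 290)

E = 17/4 - 6*u + (9/2)*u^2; F = 1 + 2*v - (15/4)*u - (3/2)*u*v; G = 9/2 + v + v^2
Gamma^k_ij = (1/2) g^{kl} (d_i g_jl + d_j g_il - d_l g_ij), with g^inv = (1/(EG-F^2)) [[G, -F], [-F, E]]
first partials: E_u = -6 + 9*u, E_v = 0, F_u = -15/4 - (3/2)*v, F_v = 2 - (3/2)*u, G_u = 0, G_v = 1 + 2*v
D = EG - F^2 = 145/8 + (1/4)*v - (39/2)*u + (1/4)*v^2 + 12*u*v + (99/16)*u^2 - (27/4)*u^2*v + (9/4)*u^2*v^2
expanded: Gamma^u_uu = (G E_u - 2F F_u + F E_v)/(2D), Gamma^u_uv = (G E_v - F G_u)/(2D), Gamma^u_vv = (2G F_v - G G_u - F G_v)/(2D), Gamma^v_uu = (2E F_u - E E_v - F E_u)/(2D), Gamma^v_uv = (E G_u - F E_v)/(2D), Gamma^v_vv = (E G_v - 2F F_v + F G_u)/(2D); substitute and cancel common factors


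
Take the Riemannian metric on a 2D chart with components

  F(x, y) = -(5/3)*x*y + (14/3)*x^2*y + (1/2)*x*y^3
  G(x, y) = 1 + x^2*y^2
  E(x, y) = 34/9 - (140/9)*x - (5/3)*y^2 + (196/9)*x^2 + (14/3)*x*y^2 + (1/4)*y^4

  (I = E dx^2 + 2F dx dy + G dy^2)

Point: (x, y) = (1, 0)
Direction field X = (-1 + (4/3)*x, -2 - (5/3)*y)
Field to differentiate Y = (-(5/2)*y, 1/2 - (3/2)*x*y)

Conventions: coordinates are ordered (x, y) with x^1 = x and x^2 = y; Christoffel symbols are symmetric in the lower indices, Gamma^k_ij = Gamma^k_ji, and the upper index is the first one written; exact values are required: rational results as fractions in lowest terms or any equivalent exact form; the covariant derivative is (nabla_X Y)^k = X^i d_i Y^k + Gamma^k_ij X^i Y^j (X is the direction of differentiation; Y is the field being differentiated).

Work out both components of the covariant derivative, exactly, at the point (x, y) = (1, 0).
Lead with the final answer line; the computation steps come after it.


Answer: (nabla_X Y)^x = 47/10, (nabla_X Y)^y = 3

E = 10, F = 0, G = 1 at the point
E_x = 28, E_y = 0, F_x = 0, F_y = 3, G_x = 0, G_y = 0
EG - F^2 = 10;  g^inv = (1/10) * [[1, 0], [0, 10]]
first-kind symbols [ij,l] = (1/2)(d_i g_jl + d_j g_il - d_l g_ij): [xx,x] = E_x/2 = 14, [xx,y] = F_x - E_y/2 = 0, [xy,x] = E_y/2 = 0, [xy,y] = G_x/2 = 0, [yy,x] = F_y - G_x/2 = 3, [yy,y] = G_y/2 = 0
Gamma^x_ij = (G*[ij,x] - F*[ij,y])/(EG - F^2), Gamma^y_ij = (E*[ij,y] - F*[ij,x])/(EG - F^2)
Gamma_xxx = 7/5, Gamma_xxy = 0, Gamma_xyy = 3/10, Gamma_yxx = 0, Gamma_yxy = 0, Gamma_yyy = 0
X = (1/3, -2), Y = (0, 1/2) at the point


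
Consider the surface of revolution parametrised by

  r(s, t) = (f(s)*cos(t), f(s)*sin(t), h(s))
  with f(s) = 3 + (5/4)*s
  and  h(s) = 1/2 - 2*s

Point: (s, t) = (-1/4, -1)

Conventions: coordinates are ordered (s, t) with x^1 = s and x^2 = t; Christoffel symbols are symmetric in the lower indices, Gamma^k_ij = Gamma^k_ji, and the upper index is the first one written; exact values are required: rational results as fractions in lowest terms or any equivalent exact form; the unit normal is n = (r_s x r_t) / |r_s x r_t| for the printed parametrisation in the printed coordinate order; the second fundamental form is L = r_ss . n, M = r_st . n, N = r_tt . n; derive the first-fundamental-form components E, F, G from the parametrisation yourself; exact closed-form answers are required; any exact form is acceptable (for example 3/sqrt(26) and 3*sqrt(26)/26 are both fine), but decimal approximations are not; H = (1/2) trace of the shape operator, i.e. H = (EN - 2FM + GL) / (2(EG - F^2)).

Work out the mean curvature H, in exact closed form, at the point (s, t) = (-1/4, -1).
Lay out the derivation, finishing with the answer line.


f = 43/16, f' = 5/4, f'' = 0, h' = -2, h'' = 0
E = 89/16, F = 0, G = 1849/256; answer radicand W^2 = 89/16
unnormalised second-form numerators: l = 0, m = 0, n = -43/8; L = l/sqrt(89/16), and similarly M = m/sqrt(W^2), N = n/sqrt(W^2)
H = (E*n - 2*F*m + G*l) / (2*(EG - F^2)*sqrt(W^2)); E*n - 2*F*m + G*l = -3827/128, EG - F^2 = 164561/4096, so H = (-16/43)/sqrt(89/16)

Answer: H = -64*sqrt(89)/3827


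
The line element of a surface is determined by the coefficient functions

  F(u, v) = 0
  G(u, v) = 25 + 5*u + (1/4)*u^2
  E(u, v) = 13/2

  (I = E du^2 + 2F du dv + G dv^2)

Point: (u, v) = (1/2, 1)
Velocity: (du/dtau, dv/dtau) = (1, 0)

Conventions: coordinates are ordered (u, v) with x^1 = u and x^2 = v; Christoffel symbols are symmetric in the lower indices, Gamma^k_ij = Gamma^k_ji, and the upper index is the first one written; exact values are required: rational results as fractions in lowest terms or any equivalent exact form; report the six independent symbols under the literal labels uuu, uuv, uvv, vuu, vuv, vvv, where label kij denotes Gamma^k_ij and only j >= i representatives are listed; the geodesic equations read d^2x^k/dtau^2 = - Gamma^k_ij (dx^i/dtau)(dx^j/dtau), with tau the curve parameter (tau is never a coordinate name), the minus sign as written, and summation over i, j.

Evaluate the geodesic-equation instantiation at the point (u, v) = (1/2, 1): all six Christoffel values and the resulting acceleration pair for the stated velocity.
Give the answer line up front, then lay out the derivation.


Answer: Gamma_uuu = 0, Gamma_uuv = 0, Gamma_uvv = -21/52, Gamma_vuu = 0, Gamma_vuv = 2/21, Gamma_vvv = 0; accelerations (d^2u/dtau^2, d^2v/dtau^2) = (0, 0)

E = 13/2, F = 0, G = 441/16 at the point
E_u = 0, E_v = 0, F_u = 0, F_v = 0, G_u = 21/4, G_v = 0
EG - F^2 = 5733/32;  g^inv = (32/5733) * [[441/16, 0], [0, 13/2]]
first-kind symbols [ij,l] = (1/2)(d_i g_jl + d_j g_il - d_l g_ij): [uu,u] = E_u/2 = 0, [uu,v] = F_u - E_v/2 = 0, [uv,u] = E_v/2 = 0, [uv,v] = G_u/2 = 21/8, [vv,u] = F_v - G_u/2 = -21/8, [vv,v] = G_v/2 = 0
Gamma^u_ij = (G*[ij,u] - F*[ij,v])/(EG - F^2), Gamma^v_ij = (E*[ij,v] - F*[ij,u])/(EG - F^2)
Gamma_uuu = 0, Gamma_uuv = 0, Gamma_uvv = -21/52, Gamma_vuu = 0, Gamma_vuv = 2/21, Gamma_vvv = 0
d^2u/dtau^2 = -(Gamma_uuu*(1)^2 + 2*Gamma_uuv*(1)*(0) + Gamma_uvv*(0)^2) = 0
d^2v/dtau^2 = -(Gamma_vuu*(1)^2 + 2*Gamma_vuv*(1)*(0) + Gamma_vvv*(0)^2) = 0


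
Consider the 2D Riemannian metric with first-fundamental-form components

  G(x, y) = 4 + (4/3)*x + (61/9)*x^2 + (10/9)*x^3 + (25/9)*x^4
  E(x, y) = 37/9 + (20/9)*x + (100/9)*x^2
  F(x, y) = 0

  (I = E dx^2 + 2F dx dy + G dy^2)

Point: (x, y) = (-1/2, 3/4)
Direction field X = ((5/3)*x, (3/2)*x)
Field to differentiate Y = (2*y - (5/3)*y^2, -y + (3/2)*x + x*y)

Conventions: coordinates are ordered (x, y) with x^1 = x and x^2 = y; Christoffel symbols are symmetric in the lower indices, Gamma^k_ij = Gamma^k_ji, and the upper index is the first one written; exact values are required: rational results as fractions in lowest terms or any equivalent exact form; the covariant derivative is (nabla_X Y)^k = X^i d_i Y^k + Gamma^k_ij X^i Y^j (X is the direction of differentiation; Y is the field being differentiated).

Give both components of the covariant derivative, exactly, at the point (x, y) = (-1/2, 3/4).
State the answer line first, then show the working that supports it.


Answer: (nabla_X Y)^x = 2439/1664, (nabla_X Y)^y = -77/54

E = 52/9, F = 0, G = 81/16 at the point
E_x = -80/9, E_y = 0, F_x = 0, F_y = 0, G_x = -6, G_y = 0
EG - F^2 = 117/4;  g^inv = (4/117) * [[81/16, 0], [0, 52/9]]
first-kind symbols [ij,l] = (1/2)(d_i g_jl + d_j g_il - d_l g_ij): [xx,x] = E_x/2 = -40/9, [xx,y] = F_x - E_y/2 = 0, [xy,x] = E_y/2 = 0, [xy,y] = G_x/2 = -3, [yy,x] = F_y - G_x/2 = 3, [yy,y] = G_y/2 = 0
Gamma^x_ij = (G*[ij,x] - F*[ij,y])/(EG - F^2), Gamma^y_ij = (E*[ij,y] - F*[ij,x])/(EG - F^2)
Gamma_xxx = -10/13, Gamma_xxy = 0, Gamma_xyy = 27/52, Gamma_yxx = 0, Gamma_yxy = -16/27, Gamma_yyy = 0
X = (-5/6, -3/4), Y = (9/16, -15/8) at the point


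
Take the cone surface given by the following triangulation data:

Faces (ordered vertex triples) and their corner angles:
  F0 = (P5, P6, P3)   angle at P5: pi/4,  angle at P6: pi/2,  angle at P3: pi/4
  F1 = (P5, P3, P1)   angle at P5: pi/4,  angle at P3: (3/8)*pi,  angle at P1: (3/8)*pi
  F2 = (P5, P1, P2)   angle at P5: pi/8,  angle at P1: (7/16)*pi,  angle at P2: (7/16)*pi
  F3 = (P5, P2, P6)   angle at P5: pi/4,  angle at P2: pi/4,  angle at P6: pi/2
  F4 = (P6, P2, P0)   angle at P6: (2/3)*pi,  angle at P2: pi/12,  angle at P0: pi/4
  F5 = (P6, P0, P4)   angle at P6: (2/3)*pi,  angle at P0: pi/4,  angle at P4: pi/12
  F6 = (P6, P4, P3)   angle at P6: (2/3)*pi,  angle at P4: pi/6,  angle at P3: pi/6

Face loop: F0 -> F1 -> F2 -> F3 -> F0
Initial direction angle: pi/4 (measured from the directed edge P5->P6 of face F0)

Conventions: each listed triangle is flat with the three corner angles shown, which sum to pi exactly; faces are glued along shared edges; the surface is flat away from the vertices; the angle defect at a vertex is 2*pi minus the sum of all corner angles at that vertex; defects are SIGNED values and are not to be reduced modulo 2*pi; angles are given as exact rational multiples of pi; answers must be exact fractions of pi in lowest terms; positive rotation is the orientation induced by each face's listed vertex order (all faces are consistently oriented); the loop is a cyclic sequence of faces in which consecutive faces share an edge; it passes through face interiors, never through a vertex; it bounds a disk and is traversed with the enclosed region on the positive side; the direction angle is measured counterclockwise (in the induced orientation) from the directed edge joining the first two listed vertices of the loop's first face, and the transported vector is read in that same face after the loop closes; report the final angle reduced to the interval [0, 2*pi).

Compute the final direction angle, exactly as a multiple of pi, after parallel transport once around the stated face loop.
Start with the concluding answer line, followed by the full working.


Answer: final direction angle = (11/8)*pi

enclosed vertex P5: corner angles sum to (7/8)*pi, defect = 2*pi - (7/8)*pi = (9/8)*pi
adding the enclosed defects to the starting angle (mod 2*pi, induced orientation) gives the holonomy
final angle = pi/4 + (9/8)*pi = (11/8)*pi (mod 2*pi)


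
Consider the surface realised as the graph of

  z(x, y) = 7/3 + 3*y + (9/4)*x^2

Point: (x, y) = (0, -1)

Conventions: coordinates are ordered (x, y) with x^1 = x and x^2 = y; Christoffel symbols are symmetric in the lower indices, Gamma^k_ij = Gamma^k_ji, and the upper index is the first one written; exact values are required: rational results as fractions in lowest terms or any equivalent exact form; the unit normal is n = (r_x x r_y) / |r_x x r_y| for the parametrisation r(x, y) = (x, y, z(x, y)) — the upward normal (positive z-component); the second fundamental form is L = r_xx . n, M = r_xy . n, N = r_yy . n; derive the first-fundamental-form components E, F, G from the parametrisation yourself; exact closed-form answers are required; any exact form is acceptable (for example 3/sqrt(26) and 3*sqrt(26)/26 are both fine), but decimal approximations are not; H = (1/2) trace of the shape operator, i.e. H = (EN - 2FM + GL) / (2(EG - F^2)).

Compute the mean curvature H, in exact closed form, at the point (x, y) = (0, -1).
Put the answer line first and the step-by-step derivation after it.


Answer: H = 9*sqrt(10)/40

z_x = 0, z_y = 3, z_xx = 9/2, z_xy = 0, z_yy = 0
E = 1, F = 0, G = 10; answer radicand W^2 = 10
unnormalised second-form numerators: l = 9/2, m = 0, n = 0; L = l/sqrt(10), and similarly M = m/sqrt(W^2), N = n/sqrt(W^2)
H = (E*n - 2*F*m + G*l) / (2*(EG - F^2)*sqrt(W^2)); E*n - 2*F*m + G*l = 45, EG - F^2 = 10, so H = (9/4)/sqrt(10)


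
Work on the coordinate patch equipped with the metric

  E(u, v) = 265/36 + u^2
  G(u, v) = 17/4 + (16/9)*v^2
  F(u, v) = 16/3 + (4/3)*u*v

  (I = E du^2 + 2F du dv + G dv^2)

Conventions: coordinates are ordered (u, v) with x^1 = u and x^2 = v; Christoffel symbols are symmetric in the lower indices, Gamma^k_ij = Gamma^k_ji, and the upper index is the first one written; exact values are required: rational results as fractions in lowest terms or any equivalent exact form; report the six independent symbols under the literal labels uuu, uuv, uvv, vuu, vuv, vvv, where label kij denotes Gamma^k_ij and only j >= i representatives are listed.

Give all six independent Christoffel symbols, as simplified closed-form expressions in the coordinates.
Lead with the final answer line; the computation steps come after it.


Answer: Gamma_uuu = (5508*u - 9216*v)/(5508*u^2 - 18432*u*v + 16960*v^2 + 3681), Gamma_uuv = 0, Gamma_uvv = (7344*u - 12288*v)/(5508*u^2 - 18432*u*v + 16960*v^2 + 3681), Gamma_vuu = (-6912*u + 12720*v)/(5508*u^2 - 18432*u*v + 16960*v^2 + 3681), Gamma_vuv = 0, Gamma_vvv = (-9216*u + 16960*v)/(5508*u^2 - 18432*u*v + 16960*v^2 + 3681)

E = 265/36 + u^2; F = 16/3 + (4/3)*u*v; G = 17/4 + (16/9)*v^2
Gamma^k_ij = (1/2) g^{kl} (d_i g_jl + d_j g_il - d_l g_ij), with g^inv = (1/(EG-F^2)) [[G, -F], [-F, E]]
first partials: E_u = 2*u, E_v = 0, F_u = (4/3)*v, F_v = (4/3)*u, G_u = 0, G_v = (32/9)*v
D = EG - F^2 = 409/144 + (1060/81)*v^2 - (128/9)*u*v + (17/4)*u^2
expanded: Gamma^u_uu = (G E_u - 2F F_u + F E_v)/(2D), Gamma^u_uv = (G E_v - F G_u)/(2D), Gamma^u_vv = (2G F_v - G G_u - F G_v)/(2D), Gamma^v_uu = (2E F_u - E E_v - F E_u)/(2D), Gamma^v_uv = (E G_u - F E_v)/(2D), Gamma^v_vv = (E G_v - 2F F_v + F G_u)/(2D); substitute and cancel common factors


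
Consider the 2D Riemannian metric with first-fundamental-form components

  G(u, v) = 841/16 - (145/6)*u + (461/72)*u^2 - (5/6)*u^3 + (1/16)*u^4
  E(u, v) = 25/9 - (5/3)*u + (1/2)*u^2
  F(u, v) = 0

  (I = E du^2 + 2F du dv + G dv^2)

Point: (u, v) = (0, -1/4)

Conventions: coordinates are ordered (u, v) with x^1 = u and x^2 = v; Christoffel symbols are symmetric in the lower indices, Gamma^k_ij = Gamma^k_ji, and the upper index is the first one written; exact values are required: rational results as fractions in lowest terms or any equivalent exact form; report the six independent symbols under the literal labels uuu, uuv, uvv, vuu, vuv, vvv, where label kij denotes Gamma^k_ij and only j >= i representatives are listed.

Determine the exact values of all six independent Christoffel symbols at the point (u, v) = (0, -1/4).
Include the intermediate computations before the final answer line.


E = 25/9, F = 0, G = 841/16 at the point
E_u = -5/3, E_v = 0, F_u = 0, F_v = 0, G_u = -145/6, G_v = 0
EG - F^2 = 21025/144;  g^inv = (144/21025) * [[841/16, 0], [0, 25/9]]
first-kind symbols [ij,l] = (1/2)(d_i g_jl + d_j g_il - d_l g_ij): [uu,u] = E_u/2 = -5/6, [uu,v] = F_u - E_v/2 = 0, [uv,u] = E_v/2 = 0, [uv,v] = G_u/2 = -145/12, [vv,u] = F_v - G_u/2 = 145/12, [vv,v] = G_v/2 = 0
Gamma^u_ij = (G*[ij,u] - F*[ij,v])/(EG - F^2), Gamma^v_ij = (E*[ij,v] - F*[ij,u])/(EG - F^2)

Answer: Gamma_uuu = -3/10, Gamma_uuv = 0, Gamma_uvv = 87/20, Gamma_vuu = 0, Gamma_vuv = -20/87, Gamma_vvv = 0


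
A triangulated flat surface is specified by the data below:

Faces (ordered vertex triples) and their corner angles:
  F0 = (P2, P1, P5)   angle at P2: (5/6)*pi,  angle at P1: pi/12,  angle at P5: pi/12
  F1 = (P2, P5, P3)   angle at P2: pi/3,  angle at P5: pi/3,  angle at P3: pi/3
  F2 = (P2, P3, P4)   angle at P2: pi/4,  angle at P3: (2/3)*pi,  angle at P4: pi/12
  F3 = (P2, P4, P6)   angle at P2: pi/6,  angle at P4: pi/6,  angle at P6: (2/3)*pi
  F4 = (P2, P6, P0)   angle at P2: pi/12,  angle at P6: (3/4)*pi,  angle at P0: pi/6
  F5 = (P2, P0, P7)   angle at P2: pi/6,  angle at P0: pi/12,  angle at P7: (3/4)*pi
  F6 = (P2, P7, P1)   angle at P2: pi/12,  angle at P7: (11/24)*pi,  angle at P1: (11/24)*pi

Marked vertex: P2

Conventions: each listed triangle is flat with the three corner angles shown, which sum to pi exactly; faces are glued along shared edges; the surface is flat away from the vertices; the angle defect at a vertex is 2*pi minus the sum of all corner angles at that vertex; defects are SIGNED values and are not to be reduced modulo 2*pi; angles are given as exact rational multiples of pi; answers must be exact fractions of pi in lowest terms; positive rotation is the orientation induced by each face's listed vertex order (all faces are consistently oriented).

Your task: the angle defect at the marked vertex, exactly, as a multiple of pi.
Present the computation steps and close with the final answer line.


Sum of corner angles at P2: (23/12)*pi
defect = 2*pi - (23/12)*pi

Answer: defect(P2) = pi/12


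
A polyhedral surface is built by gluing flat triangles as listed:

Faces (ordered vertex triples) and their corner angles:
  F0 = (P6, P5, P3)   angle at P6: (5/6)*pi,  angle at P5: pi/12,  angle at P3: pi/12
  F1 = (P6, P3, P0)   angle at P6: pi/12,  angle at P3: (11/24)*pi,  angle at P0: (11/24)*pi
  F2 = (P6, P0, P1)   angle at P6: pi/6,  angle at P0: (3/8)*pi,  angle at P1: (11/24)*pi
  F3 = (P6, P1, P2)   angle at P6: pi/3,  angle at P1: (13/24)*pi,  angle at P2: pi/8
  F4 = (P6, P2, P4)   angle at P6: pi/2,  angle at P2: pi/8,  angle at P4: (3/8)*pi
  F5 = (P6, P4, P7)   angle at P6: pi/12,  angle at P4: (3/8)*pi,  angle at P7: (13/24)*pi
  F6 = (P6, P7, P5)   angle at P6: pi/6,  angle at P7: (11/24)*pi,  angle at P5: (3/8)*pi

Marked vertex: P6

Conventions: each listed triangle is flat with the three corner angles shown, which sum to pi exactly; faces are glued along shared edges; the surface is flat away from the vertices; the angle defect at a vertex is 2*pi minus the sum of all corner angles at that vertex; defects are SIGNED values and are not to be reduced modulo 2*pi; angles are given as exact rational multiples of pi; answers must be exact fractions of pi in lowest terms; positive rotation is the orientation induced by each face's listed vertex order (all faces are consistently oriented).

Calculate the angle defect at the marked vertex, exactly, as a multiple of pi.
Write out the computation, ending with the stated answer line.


Sum of corner angles at P6: (13/6)*pi
defect = 2*pi - (13/6)*pi

Answer: defect(P6) = -pi/6


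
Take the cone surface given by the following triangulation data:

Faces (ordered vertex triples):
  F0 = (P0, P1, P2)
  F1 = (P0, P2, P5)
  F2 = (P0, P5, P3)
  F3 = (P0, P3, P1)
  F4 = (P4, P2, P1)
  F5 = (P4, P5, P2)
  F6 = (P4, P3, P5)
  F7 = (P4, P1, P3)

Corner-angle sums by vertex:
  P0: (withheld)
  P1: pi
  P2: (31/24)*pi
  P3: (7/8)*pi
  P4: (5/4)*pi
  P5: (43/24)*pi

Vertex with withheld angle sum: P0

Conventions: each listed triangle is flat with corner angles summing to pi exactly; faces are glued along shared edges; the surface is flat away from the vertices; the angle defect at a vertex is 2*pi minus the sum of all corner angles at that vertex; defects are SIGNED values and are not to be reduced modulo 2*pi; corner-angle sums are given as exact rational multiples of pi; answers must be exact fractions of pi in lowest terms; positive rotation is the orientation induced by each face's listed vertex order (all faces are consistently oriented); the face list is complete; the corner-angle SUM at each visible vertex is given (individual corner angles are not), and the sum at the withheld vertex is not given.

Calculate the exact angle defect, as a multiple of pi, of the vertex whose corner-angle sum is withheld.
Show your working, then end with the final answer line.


V = 6, E = 12, F = 8; chi = V - E + F = 2
Gauss-Bonnet: total defect = 2*pi*chi = 4*pi; visible defects sum to (91/24)*pi

Answer: defect(P0) = (5/24)*pi


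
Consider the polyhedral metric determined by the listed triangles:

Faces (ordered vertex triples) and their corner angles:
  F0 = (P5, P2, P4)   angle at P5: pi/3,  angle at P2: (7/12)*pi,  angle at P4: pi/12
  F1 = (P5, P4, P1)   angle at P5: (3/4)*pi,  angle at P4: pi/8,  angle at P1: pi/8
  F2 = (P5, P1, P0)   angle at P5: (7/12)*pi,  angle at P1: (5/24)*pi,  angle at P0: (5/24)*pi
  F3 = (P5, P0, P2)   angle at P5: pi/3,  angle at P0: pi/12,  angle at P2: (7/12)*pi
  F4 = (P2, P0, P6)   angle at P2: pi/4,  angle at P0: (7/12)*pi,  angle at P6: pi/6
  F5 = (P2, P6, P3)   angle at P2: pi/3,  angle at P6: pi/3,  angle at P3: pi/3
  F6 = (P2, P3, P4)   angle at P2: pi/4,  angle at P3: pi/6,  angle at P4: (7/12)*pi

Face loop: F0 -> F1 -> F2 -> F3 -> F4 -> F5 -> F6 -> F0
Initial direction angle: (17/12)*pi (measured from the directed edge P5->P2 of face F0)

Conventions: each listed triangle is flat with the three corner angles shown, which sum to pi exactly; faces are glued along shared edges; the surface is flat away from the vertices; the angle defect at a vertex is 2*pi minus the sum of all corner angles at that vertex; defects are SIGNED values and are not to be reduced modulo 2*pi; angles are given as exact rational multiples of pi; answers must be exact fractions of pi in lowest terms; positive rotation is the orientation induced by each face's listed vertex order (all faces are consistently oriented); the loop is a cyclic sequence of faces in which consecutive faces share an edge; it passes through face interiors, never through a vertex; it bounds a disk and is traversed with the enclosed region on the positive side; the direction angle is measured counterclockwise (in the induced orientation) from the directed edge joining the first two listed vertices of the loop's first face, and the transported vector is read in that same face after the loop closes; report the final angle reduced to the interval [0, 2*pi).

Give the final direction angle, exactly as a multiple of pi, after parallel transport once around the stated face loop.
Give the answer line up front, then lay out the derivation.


Answer: final direction angle = (17/12)*pi

enclosed vertex P2: corner angles sum to 2*pi, defect = 2*pi - 2*pi = 0
enclosed vertex P5: corner angles sum to 2*pi, defect = 2*pi - 2*pi = 0
transport around the loop rotates by the sum of enclosed defects; add to the initial angle mod 2*pi
final angle = (17/12)*pi + 0 = (17/12)*pi (mod 2*pi)


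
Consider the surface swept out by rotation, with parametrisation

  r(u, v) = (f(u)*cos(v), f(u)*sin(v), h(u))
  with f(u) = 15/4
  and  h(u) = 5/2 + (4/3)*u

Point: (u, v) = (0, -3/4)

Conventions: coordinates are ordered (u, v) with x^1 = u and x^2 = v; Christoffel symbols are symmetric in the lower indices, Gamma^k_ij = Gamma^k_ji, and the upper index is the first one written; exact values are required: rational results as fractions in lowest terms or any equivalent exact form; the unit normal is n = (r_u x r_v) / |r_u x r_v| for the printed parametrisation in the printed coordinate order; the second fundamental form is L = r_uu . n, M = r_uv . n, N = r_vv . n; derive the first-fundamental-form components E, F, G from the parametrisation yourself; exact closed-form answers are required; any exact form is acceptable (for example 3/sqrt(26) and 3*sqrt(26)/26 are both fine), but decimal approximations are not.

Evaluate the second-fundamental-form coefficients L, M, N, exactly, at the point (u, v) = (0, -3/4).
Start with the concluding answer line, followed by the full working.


Answer: L = 0, M = 0, N = 15/4

f = 15/4, f' = 0, f'' = 0, h' = 4/3, h'' = 0
E = 16/9, F = 0, G = 225/16; answer radicand W^2 = 16/9
unnormalised second-form numerators: l = 0, m = 0, n = 5; L = l/sqrt(16/9), and similarly M = m/sqrt(W^2), N = n/sqrt(W^2)


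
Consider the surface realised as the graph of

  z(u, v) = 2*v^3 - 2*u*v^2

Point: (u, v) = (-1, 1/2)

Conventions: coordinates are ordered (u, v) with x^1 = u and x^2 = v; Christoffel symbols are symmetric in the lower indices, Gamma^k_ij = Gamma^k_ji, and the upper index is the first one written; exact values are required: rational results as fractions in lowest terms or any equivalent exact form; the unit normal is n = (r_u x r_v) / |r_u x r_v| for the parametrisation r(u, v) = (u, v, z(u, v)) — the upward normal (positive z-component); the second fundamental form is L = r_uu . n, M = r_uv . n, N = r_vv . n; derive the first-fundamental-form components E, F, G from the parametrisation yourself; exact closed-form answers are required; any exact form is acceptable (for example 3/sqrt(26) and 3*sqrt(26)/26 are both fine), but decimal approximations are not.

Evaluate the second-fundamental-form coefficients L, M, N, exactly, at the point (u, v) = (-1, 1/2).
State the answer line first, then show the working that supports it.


Answer: L = 0, M = -2*sqrt(6)/9, N = 10*sqrt(6)/9

z_u = -1/2, z_v = 7/2, z_uu = 0, z_uv = -2, z_vv = 10
E = 5/4, F = -7/4, G = 53/4; answer radicand W^2 = 27/2
unnormalised second-form numerators: l = 0, m = -2, n = 10; L = l/sqrt(27/2), and similarly M = m/sqrt(W^2), N = n/sqrt(W^2)


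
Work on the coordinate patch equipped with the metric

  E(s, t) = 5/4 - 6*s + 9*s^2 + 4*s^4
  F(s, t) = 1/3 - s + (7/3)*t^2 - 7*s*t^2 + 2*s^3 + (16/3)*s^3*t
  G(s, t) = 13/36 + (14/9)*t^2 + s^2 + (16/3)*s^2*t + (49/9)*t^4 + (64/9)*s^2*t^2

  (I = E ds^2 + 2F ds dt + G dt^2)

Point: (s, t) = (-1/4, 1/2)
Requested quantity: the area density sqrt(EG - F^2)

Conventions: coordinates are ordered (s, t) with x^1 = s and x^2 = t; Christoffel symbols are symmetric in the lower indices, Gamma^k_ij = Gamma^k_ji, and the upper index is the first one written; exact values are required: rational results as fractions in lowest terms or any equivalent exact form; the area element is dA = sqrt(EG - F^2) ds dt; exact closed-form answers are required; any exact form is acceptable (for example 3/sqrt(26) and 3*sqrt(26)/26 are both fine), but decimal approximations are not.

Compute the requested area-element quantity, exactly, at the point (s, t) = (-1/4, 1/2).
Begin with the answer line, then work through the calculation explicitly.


Answer: sqrt(EG - F^2) = sqrt(22269)/96

E = 213/64, F = 49/32, G = 103/72; EG - F^2 = 7423/3072


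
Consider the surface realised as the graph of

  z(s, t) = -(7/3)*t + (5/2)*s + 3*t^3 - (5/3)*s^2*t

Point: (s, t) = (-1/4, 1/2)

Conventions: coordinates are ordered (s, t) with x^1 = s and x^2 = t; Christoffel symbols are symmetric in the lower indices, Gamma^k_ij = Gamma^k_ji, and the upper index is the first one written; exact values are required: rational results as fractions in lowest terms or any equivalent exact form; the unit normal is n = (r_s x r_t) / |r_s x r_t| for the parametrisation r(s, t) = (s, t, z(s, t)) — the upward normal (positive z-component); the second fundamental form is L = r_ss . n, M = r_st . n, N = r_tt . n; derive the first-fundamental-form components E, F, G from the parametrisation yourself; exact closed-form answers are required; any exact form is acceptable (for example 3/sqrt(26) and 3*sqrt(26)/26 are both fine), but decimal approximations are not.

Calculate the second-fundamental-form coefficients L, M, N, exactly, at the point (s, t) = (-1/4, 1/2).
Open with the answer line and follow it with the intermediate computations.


Answer: L = -16*sqrt(21985)/4397, M = 8*sqrt(21985)/4397, N = 432*sqrt(21985)/21985

z_s = 35/12, z_t = -3/16, z_ss = -5/3, z_st = 5/6, z_tt = 9
E = 1369/144, F = -35/64, G = 265/256; answer radicand W^2 = 21985/2304
unnormalised second-form numerators: l = -5/3, m = 5/6, n = 9; L = l/sqrt(21985/2304), and similarly M = m/sqrt(W^2), N = n/sqrt(W^2)


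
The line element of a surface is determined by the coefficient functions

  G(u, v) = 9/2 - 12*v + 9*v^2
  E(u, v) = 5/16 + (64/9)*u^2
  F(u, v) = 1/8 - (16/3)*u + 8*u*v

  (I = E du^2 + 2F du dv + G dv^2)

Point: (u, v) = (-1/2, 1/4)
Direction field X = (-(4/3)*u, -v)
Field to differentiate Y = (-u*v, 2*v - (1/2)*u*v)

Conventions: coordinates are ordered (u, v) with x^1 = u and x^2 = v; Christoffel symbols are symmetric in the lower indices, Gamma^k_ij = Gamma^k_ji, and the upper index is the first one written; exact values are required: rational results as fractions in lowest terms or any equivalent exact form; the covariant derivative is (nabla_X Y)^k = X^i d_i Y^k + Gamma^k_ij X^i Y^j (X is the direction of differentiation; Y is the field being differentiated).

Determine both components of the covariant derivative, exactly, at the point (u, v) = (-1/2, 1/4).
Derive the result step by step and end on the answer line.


E = 301/144, F = 43/24, G = 33/16 at the point
E_u = -64/9, E_v = 0, F_u = -10/3, F_v = -4, G_u = 0, G_v = -15/2
EG - F^2 = 2537/2304;  g^inv = (2304/2537) * [[33/16, -43/24], [-43/24, 301/144]]
first-kind symbols [ij,l] = (1/2)(d_i g_jl + d_j g_il - d_l g_ij): [uu,u] = E_u/2 = -32/9, [uu,v] = F_u - E_v/2 = -10/3, [uv,u] = E_v/2 = 0, [uv,v] = G_u/2 = 0, [vv,u] = F_v - G_u/2 = -4, [vv,v] = G_v/2 = -15/4
Gamma^u_ij = (G*[ij,u] - F*[ij,v])/(EG - F^2), Gamma^v_ij = (E*[ij,v] - F*[ij,u])/(EG - F^2)
Gamma_uuu = -3136/2537, Gamma_uuv = 0, Gamma_uvv = -3528/2537, Gamma_vuu = -32/59, Gamma_vuv = 0, Gamma_vvv = -36/59
X = (2/3, -1/4), Y = (1/8, 9/16) at the point

Answer: (nabla_X Y)^u = -3031/15222, (nabla_X Y)^v = -857/1416


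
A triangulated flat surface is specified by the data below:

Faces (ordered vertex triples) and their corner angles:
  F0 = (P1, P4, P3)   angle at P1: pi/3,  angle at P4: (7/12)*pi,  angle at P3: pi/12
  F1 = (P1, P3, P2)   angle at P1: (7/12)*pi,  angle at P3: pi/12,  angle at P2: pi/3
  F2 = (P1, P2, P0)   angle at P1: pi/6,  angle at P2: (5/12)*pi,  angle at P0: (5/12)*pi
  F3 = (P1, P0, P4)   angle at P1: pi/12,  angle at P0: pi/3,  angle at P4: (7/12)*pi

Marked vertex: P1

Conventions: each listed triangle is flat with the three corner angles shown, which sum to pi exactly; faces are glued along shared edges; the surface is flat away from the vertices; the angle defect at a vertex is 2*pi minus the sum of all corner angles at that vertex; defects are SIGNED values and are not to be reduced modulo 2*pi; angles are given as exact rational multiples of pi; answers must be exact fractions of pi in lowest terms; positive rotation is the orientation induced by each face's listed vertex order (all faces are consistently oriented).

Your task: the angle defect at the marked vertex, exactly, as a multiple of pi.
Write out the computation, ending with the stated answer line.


Sum of corner angles at P1: (7/6)*pi
defect = 2*pi - (7/6)*pi

Answer: defect(P1) = (5/6)*pi


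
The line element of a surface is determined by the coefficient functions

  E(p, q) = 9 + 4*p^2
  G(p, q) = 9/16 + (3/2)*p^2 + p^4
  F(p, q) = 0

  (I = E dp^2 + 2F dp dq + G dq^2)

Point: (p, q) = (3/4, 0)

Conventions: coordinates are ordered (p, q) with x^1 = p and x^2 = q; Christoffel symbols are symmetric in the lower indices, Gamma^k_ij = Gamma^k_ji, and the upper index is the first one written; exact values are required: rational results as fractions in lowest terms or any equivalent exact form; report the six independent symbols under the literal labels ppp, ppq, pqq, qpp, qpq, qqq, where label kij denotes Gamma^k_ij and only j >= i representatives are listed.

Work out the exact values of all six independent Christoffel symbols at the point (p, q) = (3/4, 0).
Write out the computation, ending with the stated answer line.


E = 45/4, F = 0, G = 441/256 at the point
E_p = 6, E_q = 0, F_p = 0, F_q = 0, G_p = 63/16, G_q = 0
EG - F^2 = 19845/1024;  g^inv = (1024/19845) * [[441/256, 0], [0, 45/4]]
first-kind symbols [ij,l] = (1/2)(d_i g_jl + d_j g_il - d_l g_ij): [pp,p] = E_p/2 = 3, [pp,q] = F_p - E_q/2 = 0, [pq,p] = E_q/2 = 0, [pq,q] = G_p/2 = 63/32, [qq,p] = F_q - G_p/2 = -63/32, [qq,q] = G_q/2 = 0
Gamma^p_ij = (G*[ij,p] - F*[ij,q])/(EG - F^2), Gamma^q_ij = (E*[ij,q] - F*[ij,p])/(EG - F^2)

Answer: Gamma_ppp = 4/15, Gamma_ppq = 0, Gamma_pqq = -7/40, Gamma_qpp = 0, Gamma_qpq = 8/7, Gamma_qqq = 0


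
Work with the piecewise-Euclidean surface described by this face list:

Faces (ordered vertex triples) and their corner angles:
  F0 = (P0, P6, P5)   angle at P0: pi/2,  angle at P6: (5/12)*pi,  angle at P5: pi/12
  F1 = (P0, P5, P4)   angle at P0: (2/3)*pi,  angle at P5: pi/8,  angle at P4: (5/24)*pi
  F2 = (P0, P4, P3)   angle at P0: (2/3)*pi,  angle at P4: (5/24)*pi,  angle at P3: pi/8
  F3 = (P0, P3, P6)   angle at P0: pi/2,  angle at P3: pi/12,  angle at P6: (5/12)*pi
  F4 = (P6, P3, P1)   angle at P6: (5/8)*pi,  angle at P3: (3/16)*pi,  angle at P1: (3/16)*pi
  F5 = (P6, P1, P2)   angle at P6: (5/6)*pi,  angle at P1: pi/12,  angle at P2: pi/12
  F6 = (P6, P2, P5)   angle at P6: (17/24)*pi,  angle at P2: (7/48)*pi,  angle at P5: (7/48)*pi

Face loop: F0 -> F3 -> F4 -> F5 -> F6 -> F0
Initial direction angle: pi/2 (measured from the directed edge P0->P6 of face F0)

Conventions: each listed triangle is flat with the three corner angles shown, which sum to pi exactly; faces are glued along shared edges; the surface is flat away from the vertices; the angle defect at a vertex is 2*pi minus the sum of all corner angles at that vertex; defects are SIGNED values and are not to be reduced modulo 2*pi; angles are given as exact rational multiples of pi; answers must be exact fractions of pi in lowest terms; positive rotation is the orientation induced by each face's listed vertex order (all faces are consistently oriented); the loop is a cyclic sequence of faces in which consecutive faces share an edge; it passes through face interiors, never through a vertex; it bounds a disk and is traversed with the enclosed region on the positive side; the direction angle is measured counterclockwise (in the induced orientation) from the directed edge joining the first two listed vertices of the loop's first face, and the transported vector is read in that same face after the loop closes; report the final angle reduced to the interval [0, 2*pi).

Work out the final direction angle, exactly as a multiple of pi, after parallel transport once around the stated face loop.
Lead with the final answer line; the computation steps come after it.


Answer: final direction angle = (3/2)*pi

enclosed vertex P6: corner angles sum to 3*pi, defect = 2*pi - 3*pi = -pi
the rotation equals the total enclosed defect, so the final angle is initial + defects (mod 2*pi)
final angle = pi/2 - pi = (3/2)*pi (mod 2*pi)


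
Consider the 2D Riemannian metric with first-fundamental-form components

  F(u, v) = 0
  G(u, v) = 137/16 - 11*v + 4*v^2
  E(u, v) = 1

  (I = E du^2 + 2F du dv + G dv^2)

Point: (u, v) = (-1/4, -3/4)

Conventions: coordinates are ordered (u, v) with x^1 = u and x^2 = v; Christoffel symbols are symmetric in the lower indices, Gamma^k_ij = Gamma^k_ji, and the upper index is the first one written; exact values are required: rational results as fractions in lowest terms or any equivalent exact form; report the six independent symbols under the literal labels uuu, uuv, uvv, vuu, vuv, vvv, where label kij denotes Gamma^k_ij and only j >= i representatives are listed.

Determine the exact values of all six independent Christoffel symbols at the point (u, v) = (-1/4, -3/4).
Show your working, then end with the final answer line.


E = 1, F = 0, G = 305/16 at the point
E_u = 0, E_v = 0, F_u = 0, F_v = 0, G_u = 0, G_v = -17
EG - F^2 = 305/16;  g^inv = (16/305) * [[305/16, 0], [0, 1]]
first-kind symbols [ij,l] = (1/2)(d_i g_jl + d_j g_il - d_l g_ij): [uu,u] = E_u/2 = 0, [uu,v] = F_u - E_v/2 = 0, [uv,u] = E_v/2 = 0, [uv,v] = G_u/2 = 0, [vv,u] = F_v - G_u/2 = 0, [vv,v] = G_v/2 = -17/2
Gamma^u_ij = (G*[ij,u] - F*[ij,v])/(EG - F^2), Gamma^v_ij = (E*[ij,v] - F*[ij,u])/(EG - F^2)

Answer: Gamma_uuu = 0, Gamma_uuv = 0, Gamma_uvv = 0, Gamma_vuu = 0, Gamma_vuv = 0, Gamma_vvv = -136/305


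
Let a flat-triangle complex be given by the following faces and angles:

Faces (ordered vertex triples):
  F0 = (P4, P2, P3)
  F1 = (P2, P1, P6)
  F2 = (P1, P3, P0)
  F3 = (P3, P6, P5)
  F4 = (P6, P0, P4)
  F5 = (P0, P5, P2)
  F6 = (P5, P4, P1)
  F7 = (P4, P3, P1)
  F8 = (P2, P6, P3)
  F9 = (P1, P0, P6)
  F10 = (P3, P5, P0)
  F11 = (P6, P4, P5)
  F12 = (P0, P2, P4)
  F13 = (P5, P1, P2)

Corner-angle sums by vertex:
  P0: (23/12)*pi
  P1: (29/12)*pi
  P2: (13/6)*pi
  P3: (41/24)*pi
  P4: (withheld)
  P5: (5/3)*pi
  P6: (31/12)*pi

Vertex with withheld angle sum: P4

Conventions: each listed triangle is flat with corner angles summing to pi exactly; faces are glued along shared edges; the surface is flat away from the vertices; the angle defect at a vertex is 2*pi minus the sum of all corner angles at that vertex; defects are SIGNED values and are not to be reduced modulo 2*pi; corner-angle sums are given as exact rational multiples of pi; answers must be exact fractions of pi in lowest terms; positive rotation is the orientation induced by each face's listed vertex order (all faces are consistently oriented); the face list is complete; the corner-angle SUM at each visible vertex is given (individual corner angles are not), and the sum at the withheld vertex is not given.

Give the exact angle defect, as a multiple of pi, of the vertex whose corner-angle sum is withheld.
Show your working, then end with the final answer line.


V = 7, E = 21, F = 14; chi = V - E + F = 0
Gauss-Bonnet: total defect = 2*pi*chi = 0; visible defects sum to (-11/24)*pi

Answer: defect(P4) = (11/24)*pi
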